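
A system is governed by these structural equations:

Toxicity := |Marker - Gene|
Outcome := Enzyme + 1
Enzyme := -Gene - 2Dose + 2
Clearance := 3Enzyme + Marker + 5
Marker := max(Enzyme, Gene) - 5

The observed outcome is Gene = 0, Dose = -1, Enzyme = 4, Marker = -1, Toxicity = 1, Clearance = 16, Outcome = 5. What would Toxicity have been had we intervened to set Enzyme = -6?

do(Enzyme=-6) replaces the equation Enzyme := -Gene - 2Dose + 2 with the constant Enzyme = -6.
Marker = max(Enzyme, Gene) - 5  [with Enzyme=-6, Gene=0]  = -5
Toxicity = |Marker - Gene|  [with Marker=-5, Gene=0]  = 5

5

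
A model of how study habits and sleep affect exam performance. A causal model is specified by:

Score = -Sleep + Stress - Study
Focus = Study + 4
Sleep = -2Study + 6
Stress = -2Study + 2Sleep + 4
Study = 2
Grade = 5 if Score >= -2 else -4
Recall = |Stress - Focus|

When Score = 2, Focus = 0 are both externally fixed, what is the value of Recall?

Setting Score = 2, Focus = 0 by intervention discards those variables' equations.
Sleep = -2Study + 6  [with Study=2]  = 2
Stress = -2Study + 2Sleep + 4  [with Study=2, Sleep=2]  = 4
Recall = |Stress - Focus|  [with Stress=4, Focus=0]  = 4

4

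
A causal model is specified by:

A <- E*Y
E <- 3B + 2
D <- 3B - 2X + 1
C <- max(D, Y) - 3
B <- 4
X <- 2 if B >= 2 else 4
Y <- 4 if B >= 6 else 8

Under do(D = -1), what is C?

5

The intervention breaks the incoming arrows to D: D <- 3B - 2X + 1 no longer applies, and D = -1.
Y = 4 if B >= 6 else 8  [with B=4]  = 8
C = max(D, Y) - 3  [with D=-1, Y=8]  = 5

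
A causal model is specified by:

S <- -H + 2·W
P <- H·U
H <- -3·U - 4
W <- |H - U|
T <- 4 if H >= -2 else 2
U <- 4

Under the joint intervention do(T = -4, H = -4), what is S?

20

The joint intervention fixes T = -4, H = -4, removing each variable's own equation.
W = |H - U|  [with H=-4, U=4]  = 8
S = -H + 2·W  [with H=-4, W=8]  = 20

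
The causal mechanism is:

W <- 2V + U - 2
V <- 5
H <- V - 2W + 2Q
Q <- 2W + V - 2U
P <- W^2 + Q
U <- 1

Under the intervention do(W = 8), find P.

83

The intervention breaks the incoming arrows to W: W <- 2V + U - 2 no longer applies, and W = 8.
Q = 2W + V - 2U  [with W=8, V=5, U=1]  = 19
P = W^2 + Q  [with W=8, Q=19]  = 83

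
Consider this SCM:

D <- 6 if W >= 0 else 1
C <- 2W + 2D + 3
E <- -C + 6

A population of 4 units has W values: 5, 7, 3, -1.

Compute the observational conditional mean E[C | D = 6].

25

Conditioning on D=6 selects the 3 unit(s) with W ∈ {5, 7, 3}. Their C values: 25, 29, 21. Mean = 25.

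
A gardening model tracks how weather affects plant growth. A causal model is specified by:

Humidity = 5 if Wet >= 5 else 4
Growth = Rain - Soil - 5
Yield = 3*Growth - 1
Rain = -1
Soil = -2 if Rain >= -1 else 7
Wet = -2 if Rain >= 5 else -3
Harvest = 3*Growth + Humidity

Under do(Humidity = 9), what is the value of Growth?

-4

The intervention breaks the incoming arrows to Humidity: Humidity = 5 if Wet >= 5 else 4 no longer applies, and Humidity = 9.
Since Growth is not a descendant of the intervened variable, it is unaffected.
Soil = -2 if Rain >= -1 else 7  [with Rain=-1]  = -2
Growth = Rain - Soil - 5  [with Rain=-1, Soil=-2]  = -4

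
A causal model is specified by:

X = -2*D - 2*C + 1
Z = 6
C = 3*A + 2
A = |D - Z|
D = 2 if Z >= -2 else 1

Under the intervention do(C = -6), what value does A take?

Under do(C=-6), the mechanism C = 3*A + 2 is discarded; C is fixed at -6.
Since A is not a descendant of the intervened variable, it is unaffected.
D = 2 if Z >= -2 else 1  [with Z=6]  = 2
A = |D - Z|  [with D=2, Z=6]  = 4

4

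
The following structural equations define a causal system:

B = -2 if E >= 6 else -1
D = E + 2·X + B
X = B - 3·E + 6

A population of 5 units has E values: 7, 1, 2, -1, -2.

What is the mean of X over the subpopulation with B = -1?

Observing B=-1 restricts to units where B's equation naturally yields -1: E ∈ {1, 2, -1, -2}. In that subpopulation X = 2, -1, 8, 11, mean 5.

5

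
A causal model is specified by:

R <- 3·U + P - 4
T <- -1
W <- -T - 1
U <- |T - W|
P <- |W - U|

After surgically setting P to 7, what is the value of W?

0

The intervention breaks the incoming arrows to P: P <- |W - U| no longer applies, and P = 7.
Since W is not a descendant of the intervened variable, it is unaffected.
W = -T - 1  [with T=-1]  = 0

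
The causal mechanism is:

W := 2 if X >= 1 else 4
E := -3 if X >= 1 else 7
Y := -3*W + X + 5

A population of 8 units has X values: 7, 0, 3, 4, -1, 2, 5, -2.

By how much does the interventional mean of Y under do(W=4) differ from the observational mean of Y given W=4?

Every unit gets W=4 under the intervention. Y values become 0, -7, -4, -3, -8, -5, -2, -9; E[Y|do(W=4)] = -4.75.
E[Y|W=4] averages over only the 3 units with W=4 (X = 0, -1, -2): Y = -7, -8, -9, mean -8.
Difference = -4.75 − (-8) = 3.25.

3.25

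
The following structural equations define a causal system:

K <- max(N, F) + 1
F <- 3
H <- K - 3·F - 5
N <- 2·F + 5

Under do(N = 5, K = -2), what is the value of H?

-16

Setting N = 5, K = -2 by intervention discards those variables' equations.
H = K - 3·F - 5  [with K=-2, F=3]  = -16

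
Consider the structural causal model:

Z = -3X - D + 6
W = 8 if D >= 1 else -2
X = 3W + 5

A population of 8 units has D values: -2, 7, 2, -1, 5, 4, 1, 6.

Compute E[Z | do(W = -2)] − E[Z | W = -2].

Under do(W=-2), W's equation is replaced by W=-2 for every unit. Per-unit Z: 11, 2, 7, 10, 4, 5, 8, 3. Mean = 6.25.
Conditioning on W=-2 selects the 2 unit(s) with D ∈ {-2, -1}. Their Z values: 11, 10. Mean = 10.5.
Difference = 6.25 − 10.5 = -4.25.

-4.25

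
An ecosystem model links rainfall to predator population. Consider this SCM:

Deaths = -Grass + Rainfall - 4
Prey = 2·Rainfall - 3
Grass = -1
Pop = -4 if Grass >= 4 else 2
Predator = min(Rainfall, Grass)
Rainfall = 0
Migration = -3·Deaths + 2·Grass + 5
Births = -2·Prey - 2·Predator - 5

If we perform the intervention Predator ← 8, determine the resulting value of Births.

-15

Intervening sets Predator = 8 and removes its equation (Predator = min(Rainfall, Grass)).
Prey = 2·Rainfall - 3  [with Rainfall=0]  = -3
Births = -2·Prey - 2·Predator - 5  [with Prey=-3, Predator=8]  = -15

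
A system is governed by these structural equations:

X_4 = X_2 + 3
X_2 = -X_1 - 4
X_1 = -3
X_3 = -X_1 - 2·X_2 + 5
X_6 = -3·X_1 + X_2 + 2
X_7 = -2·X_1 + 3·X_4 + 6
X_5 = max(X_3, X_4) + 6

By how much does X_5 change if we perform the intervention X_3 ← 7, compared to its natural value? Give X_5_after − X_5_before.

-3

do(X_3=7) replaces the equation X_3 = -X_1 - 2·X_2 + 5 with the constant X_3 = 7.
X_2 = -X_1 - 4  [with X_1=-3]  = -1
X_4 = X_2 + 3  [with X_2=-1]  = 2
X_5 = max(X_3, X_4) + 6  [with X_3=7, X_4=2]  = 13
Without intervention: X_2 = -X_1 - 4  [with X_1=-3]  = -1; X_3 = -X_1 - 2·X_2 + 5  [with X_1=-3, X_2=-1]  = 10; X_4 = X_2 + 3  [with X_2=-1]  = 2; X_5 = max(X_3, X_4) + 6  [with X_3=10, X_4=2]  = 16.
Change = 13 − 16 = -3.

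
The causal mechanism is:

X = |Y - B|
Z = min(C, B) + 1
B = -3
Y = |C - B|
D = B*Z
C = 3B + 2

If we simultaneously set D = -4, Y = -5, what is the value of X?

Setting D = -4, Y = -5 by intervention discards those variables' equations.
X = |Y - B|  [with Y=-5, B=-3]  = 2

2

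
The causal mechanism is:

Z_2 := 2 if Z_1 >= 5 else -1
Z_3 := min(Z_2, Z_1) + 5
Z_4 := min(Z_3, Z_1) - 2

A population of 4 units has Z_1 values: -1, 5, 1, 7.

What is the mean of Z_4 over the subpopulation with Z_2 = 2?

Observing Z_2=2 restricts to units where Z_2's equation naturally yields 2: Z_1 ∈ {5, 7}. In that subpopulation Z_4 = 3, 5, mean 4.

4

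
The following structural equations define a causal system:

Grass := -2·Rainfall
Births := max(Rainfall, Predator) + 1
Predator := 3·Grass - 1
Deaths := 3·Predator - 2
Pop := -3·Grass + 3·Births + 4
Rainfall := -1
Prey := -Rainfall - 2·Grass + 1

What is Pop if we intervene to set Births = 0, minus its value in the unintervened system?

Under do(Births=0), the mechanism Births := max(Rainfall, Predator) + 1 is discarded; Births is fixed at 0.
Grass = -2·Rainfall  [with Rainfall=-1]  = 2
Pop = -3·Grass + 3·Births + 4  [with Grass=2, Births=0]  = -2
Without intervention: Grass = -2·Rainfall  [with Rainfall=-1]  = 2; Predator = 3·Grass - 1  [with Grass=2]  = 5; Births = max(Rainfall, Predator) + 1  [with Rainfall=-1, Predator=5]  = 6; Pop = -3·Grass + 3·Births + 4  [with Grass=2, Births=6]  = 16.
Change = -2 − 16 = -18.

-18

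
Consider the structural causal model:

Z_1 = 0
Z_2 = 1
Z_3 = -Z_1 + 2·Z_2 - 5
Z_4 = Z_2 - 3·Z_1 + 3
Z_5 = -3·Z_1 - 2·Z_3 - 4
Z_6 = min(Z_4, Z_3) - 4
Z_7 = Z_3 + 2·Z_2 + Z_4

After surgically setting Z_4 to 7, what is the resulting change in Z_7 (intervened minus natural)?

3

The intervention breaks the incoming arrows to Z_4: Z_4 = Z_2 - 3·Z_1 + 3 no longer applies, and Z_4 = 7.
Z_3 = -Z_1 + 2·Z_2 - 5  [with Z_1=0, Z_2=1]  = -3
Z_7 = Z_3 + 2·Z_2 + Z_4  [with Z_3=-3, Z_2=1, Z_4=7]  = 6
Without intervention: Z_3 = -Z_1 + 2·Z_2 - 5  [with Z_1=0, Z_2=1]  = -3; Z_4 = Z_2 - 3·Z_1 + 3  [with Z_2=1, Z_1=0]  = 4; Z_7 = Z_3 + 2·Z_2 + Z_4  [with Z_3=-3, Z_2=1, Z_4=4]  = 3.
Change = 6 − 3 = 3.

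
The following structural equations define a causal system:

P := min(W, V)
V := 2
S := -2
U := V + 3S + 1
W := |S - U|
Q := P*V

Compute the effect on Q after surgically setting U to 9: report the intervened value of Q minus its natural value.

2

The intervention breaks the incoming arrows to U: U := V + 3S + 1 no longer applies, and U = 9.
W = |S - U|  [with S=-2, U=9]  = 11
P = min(W, V)  [with W=11, V=2]  = 2
Q = P*V  [with P=2, V=2]  = 4
Without intervention: U = V + 3S + 1  [with V=2, S=-2]  = -3; W = |S - U|  [with S=-2, U=-3]  = 1; P = min(W, V)  [with W=1, V=2]  = 1; Q = P*V  [with P=1, V=2]  = 2.
Change = 4 − 2 = 2.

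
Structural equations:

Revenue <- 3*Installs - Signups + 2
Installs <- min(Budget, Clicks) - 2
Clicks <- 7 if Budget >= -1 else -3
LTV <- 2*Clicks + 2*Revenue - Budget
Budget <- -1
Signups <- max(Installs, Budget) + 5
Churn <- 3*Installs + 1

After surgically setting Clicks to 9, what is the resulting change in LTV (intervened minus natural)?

4

Under do(Clicks=9), the mechanism Clicks <- 7 if Budget >= -1 else -3 is discarded; Clicks is fixed at 9.
Installs = min(Budget, Clicks) - 2  [with Budget=-1, Clicks=9]  = -3
Signups = max(Installs, Budget) + 5  [with Installs=-3, Budget=-1]  = 4
Revenue = 3*Installs - Signups + 2  [with Installs=-3, Signups=4]  = -11
LTV = 2*Clicks + 2*Revenue - Budget  [with Clicks=9, Revenue=-11, Budget=-1]  = -3
Without intervention: Clicks = 7 if Budget >= -1 else -3  [with Budget=-1]  = 7; Installs = min(Budget, Clicks) - 2  [with Budget=-1, Clicks=7]  = -3; Signups = max(Installs, Budget) + 5  [with Installs=-3, Budget=-1]  = 4; Revenue = 3*Installs - Signups + 2  [with Installs=-3, Signups=4]  = -11; LTV = 2*Clicks + 2*Revenue - Budget  [with Clicks=7, Revenue=-11, Budget=-1]  = -7.
Change = -3 − (-7) = 4.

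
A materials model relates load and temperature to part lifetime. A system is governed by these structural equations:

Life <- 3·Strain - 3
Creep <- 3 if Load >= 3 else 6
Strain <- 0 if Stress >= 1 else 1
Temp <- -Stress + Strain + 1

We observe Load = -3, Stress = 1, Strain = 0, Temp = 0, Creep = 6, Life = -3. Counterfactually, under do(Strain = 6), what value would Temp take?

The intervention breaks the incoming arrows to Strain: Strain <- 0 if Stress >= 1 else 1 no longer applies, and Strain = 6.
Temp = -Stress + Strain + 1  [with Stress=1, Strain=6]  = 6

6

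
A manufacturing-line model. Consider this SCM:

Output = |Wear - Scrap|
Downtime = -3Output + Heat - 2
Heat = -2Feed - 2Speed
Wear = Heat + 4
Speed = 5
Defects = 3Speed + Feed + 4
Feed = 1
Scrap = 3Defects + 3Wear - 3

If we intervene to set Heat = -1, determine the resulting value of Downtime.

The intervention breaks the incoming arrows to Heat: Heat = -2Feed - 2Speed no longer applies, and Heat = -1.
Wear = Heat + 4  [with Heat=-1]  = 3
Defects = 3Speed + Feed + 4  [with Speed=5, Feed=1]  = 20
Scrap = 3Defects + 3Wear - 3  [with Defects=20, Wear=3]  = 66
Output = |Wear - Scrap|  [with Wear=3, Scrap=66]  = 63
Downtime = -3Output + Heat - 2  [with Output=63, Heat=-1]  = -192

-192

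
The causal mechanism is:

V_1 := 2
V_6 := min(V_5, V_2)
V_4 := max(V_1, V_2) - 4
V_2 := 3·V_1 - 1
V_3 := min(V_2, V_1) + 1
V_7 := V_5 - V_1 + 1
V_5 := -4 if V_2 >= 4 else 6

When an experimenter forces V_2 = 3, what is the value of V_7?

5

Under do(V_2=3), the mechanism V_2 := 3·V_1 - 1 is discarded; V_2 is fixed at 3.
V_5 = -4 if V_2 >= 4 else 6  [with V_2=3]  = 6
V_7 = V_5 - V_1 + 1  [with V_5=6, V_1=2]  = 5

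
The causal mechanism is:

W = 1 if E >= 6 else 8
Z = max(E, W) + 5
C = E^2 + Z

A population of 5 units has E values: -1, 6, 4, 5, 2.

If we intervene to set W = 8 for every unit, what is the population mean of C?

29.4

Under do(W=8), W's equation is replaced by W=8 for every unit. Per-unit C: 14, 49, 29, 38, 17. Mean = 29.4.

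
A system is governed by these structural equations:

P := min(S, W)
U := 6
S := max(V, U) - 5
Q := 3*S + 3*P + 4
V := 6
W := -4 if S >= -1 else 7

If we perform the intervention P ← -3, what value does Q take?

The intervention breaks the incoming arrows to P: P := min(S, W) no longer applies, and P = -3.
S = max(V, U) - 5  [with V=6, U=6]  = 1
Q = 3*S + 3*P + 4  [with S=1, P=-3]  = -2

-2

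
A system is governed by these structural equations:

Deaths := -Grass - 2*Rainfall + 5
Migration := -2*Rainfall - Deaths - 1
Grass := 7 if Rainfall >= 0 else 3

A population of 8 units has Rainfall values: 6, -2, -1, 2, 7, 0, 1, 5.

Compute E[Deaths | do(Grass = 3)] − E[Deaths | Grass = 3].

do(Grass=3) breaks Grass's dependence on Rainfall. With Grass=3 fixed, Deaths across the units is -10, 6, 4, -2, -12, 2, 0, -8, mean -2.5.
E[Deaths|Grass=3] averages over only the 2 units with Grass=3 (Rainfall = -2, -1): Deaths = 6, 4, mean 5.
Difference = -2.5 − 5 = -7.5.

-7.5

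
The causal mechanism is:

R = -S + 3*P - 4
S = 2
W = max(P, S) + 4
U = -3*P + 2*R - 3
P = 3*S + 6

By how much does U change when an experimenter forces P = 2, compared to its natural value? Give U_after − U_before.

-30

Under do(P=2), the mechanism P = 3*S + 6 is discarded; P is fixed at 2.
R = -S + 3*P - 4  [with S=2, P=2]  = 0
U = -3*P + 2*R - 3  [with P=2, R=0]  = -9
Without intervention: P = 3*S + 6  [with S=2]  = 12; R = -S + 3*P - 4  [with S=2, P=12]  = 30; U = -3*P + 2*R - 3  [with P=12, R=30]  = 21.
Change = -9 − 21 = -30.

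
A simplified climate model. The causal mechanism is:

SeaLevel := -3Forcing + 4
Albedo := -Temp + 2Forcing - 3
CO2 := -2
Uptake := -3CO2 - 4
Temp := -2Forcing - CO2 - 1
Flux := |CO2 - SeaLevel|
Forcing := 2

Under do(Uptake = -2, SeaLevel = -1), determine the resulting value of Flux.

1

Setting Uptake = -2, SeaLevel = -1 by intervention discards those variables' equations.
Flux = |CO2 - SeaLevel|  [with CO2=-2, SeaLevel=-1]  = 1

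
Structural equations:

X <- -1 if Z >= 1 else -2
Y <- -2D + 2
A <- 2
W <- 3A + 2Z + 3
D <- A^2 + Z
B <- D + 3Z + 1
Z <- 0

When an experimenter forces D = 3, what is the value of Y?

Under do(D=3), the mechanism D <- A^2 + Z is discarded; D is fixed at 3.
Y = -2D + 2  [with D=3]  = -4

-4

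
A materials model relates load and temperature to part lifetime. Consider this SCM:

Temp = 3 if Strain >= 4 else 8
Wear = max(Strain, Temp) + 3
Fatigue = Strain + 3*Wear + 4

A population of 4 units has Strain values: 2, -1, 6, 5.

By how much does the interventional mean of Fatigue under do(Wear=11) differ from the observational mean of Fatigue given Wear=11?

2.5

Every unit gets Wear=11 under the intervention. Fatigue values become 39, 36, 43, 42; E[Fatigue|do(Wear=11)] = 40.
E[Fatigue|Wear=11] averages over only the 2 units with Wear=11 (Strain = 2, -1): Fatigue = 39, 36, mean 37.5.
Difference = 40 − 37.5 = 2.5.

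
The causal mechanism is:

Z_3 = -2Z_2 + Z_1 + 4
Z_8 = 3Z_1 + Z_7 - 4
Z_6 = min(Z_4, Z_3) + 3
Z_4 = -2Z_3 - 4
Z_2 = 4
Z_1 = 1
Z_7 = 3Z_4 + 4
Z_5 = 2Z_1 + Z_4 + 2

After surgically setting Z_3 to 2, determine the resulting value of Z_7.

-20

The intervention breaks the incoming arrows to Z_3: Z_3 = -2Z_2 + Z_1 + 4 no longer applies, and Z_3 = 2.
Z_4 = -2Z_3 - 4  [with Z_3=2]  = -8
Z_7 = 3Z_4 + 4  [with Z_4=-8]  = -20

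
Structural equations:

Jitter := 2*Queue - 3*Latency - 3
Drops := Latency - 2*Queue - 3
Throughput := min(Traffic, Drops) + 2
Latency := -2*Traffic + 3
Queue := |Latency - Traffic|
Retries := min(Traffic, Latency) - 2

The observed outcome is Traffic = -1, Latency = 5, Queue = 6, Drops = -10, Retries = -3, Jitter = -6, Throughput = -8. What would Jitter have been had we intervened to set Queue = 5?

-8

The intervention breaks the incoming arrows to Queue: Queue := |Latency - Traffic| no longer applies, and Queue = 5.
Latency = -2*Traffic + 3  [with Traffic=-1]  = 5
Jitter = 2*Queue - 3*Latency - 3  [with Queue=5, Latency=5]  = -8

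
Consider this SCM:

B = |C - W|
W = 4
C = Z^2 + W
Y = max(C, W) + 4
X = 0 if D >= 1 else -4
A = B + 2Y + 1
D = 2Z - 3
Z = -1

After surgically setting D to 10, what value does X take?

Intervening sets D = 10 and removes its equation (D = 2Z - 3).
X = 0 if D >= 1 else -4  [with D=10]  = 0

0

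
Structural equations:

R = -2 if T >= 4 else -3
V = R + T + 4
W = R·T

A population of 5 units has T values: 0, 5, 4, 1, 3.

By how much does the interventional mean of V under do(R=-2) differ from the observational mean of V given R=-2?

Under do(R=-2), R's equation is replaced by R=-2 for every unit. Per-unit V: 2, 7, 6, 3, 5. Mean = 4.6.
Conditioning on R=-2 selects the 2 unit(s) with T ∈ {5, 4}. Their V values: 7, 6. Mean = 6.5.
Difference = 4.6 − 6.5 = -1.9.

-1.9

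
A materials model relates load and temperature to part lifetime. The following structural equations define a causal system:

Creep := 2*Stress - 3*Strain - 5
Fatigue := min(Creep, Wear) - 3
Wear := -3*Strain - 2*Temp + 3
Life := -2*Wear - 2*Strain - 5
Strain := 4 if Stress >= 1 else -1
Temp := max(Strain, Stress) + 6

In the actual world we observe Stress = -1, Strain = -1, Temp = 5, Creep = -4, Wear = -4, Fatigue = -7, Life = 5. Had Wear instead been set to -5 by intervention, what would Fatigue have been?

The intervention breaks the incoming arrows to Wear: Wear := -3*Strain - 2*Temp + 3 no longer applies, and Wear = -5.
Strain = 4 if Stress >= 1 else -1  [with Stress=-1]  = -1
Creep = 2*Stress - 3*Strain - 5  [with Stress=-1, Strain=-1]  = -4
Fatigue = min(Creep, Wear) - 3  [with Creep=-4, Wear=-5]  = -8

-8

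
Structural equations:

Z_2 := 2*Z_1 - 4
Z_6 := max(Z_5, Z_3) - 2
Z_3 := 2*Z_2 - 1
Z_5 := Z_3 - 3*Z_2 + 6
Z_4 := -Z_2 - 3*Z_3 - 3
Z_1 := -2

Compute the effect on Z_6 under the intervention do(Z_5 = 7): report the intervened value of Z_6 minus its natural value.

The intervention breaks the incoming arrows to Z_5: Z_5 := Z_3 - 3*Z_2 + 6 no longer applies, and Z_5 = 7.
Z_2 = 2*Z_1 - 4  [with Z_1=-2]  = -8
Z_3 = 2*Z_2 - 1  [with Z_2=-8]  = -17
Z_6 = max(Z_5, Z_3) - 2  [with Z_5=7, Z_3=-17]  = 5
Without intervention: Z_2 = 2*Z_1 - 4  [with Z_1=-2]  = -8; Z_3 = 2*Z_2 - 1  [with Z_2=-8]  = -17; Z_5 = Z_3 - 3*Z_2 + 6  [with Z_3=-17, Z_2=-8]  = 13; Z_6 = max(Z_5, Z_3) - 2  [with Z_5=13, Z_3=-17]  = 11.
Change = 5 − 11 = -6.

-6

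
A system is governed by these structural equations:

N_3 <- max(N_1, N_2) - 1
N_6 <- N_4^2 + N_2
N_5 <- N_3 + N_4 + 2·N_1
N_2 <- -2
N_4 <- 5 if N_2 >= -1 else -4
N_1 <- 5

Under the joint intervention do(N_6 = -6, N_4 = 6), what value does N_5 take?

Setting N_6 = -6, N_4 = 6 by intervention discards those variables' equations.
N_3 = max(N_1, N_2) - 1  [with N_1=5, N_2=-2]  = 4
N_5 = N_3 + N_4 + 2·N_1  [with N_3=4, N_4=6, N_1=5]  = 20

20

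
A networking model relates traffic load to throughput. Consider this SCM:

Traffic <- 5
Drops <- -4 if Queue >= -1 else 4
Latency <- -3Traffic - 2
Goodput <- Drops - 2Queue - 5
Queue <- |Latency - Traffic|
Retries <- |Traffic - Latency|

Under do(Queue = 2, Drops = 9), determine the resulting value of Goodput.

0

Setting Queue = 2, Drops = 9 by intervention discards those variables' equations.
Goodput = Drops - 2Queue - 5  [with Drops=9, Queue=2]  = 0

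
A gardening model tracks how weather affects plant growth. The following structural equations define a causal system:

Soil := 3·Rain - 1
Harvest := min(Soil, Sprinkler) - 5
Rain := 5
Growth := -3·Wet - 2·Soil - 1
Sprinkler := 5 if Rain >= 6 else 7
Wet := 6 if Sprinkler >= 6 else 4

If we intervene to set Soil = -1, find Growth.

-17

do(Soil=-1) replaces the equation Soil := 3·Rain - 1 with the constant Soil = -1.
Sprinkler = 5 if Rain >= 6 else 7  [with Rain=5]  = 7
Wet = 6 if Sprinkler >= 6 else 4  [with Sprinkler=7]  = 6
Growth = -3·Wet - 2·Soil - 1  [with Wet=6, Soil=-1]  = -17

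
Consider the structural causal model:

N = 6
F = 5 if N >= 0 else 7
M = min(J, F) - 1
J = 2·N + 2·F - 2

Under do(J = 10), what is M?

4

The intervention breaks the incoming arrows to J: J = 2·N + 2·F - 2 no longer applies, and J = 10.
F = 5 if N >= 0 else 7  [with N=6]  = 5
M = min(J, F) - 1  [with J=10, F=5]  = 4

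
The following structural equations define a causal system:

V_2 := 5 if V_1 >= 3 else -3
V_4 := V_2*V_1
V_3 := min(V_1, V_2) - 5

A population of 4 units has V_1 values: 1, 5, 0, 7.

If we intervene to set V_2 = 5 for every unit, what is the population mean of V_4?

The intervention sets V_2=5 in all 4 units regardless of V_1. Recomputing V_4 per unit gives 5, 25, 0, 35; average 16.25.

16.25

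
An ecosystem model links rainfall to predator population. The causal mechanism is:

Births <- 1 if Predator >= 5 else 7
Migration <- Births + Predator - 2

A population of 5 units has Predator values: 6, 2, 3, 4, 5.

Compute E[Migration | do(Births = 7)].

Under do(Births=7), Births's equation is replaced by Births=7 for every unit. Per-unit Migration: 11, 7, 8, 9, 10. Mean = 9.

9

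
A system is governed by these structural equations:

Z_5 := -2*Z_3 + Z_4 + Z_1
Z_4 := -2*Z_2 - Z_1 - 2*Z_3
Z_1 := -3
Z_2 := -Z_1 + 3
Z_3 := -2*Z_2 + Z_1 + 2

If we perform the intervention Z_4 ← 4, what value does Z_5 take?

27

Intervening sets Z_4 = 4 and removes its equation (Z_4 := -2*Z_2 - Z_1 - 2*Z_3).
Z_2 = -Z_1 + 3  [with Z_1=-3]  = 6
Z_3 = -2*Z_2 + Z_1 + 2  [with Z_2=6, Z_1=-3]  = -13
Z_5 = -2*Z_3 + Z_4 + Z_1  [with Z_3=-13, Z_4=4, Z_1=-3]  = 27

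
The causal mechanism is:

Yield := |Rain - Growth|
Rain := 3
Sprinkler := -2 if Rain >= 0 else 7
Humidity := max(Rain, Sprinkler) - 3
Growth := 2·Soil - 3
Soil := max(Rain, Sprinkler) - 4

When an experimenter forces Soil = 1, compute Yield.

4

The intervention breaks the incoming arrows to Soil: Soil := max(Rain, Sprinkler) - 4 no longer applies, and Soil = 1.
Growth = 2·Soil - 3  [with Soil=1]  = -1
Yield = |Rain - Growth|  [with Rain=3, Growth=-1]  = 4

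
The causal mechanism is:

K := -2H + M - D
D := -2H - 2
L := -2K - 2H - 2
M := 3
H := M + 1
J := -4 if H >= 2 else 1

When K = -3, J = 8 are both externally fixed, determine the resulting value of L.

-4

The joint intervention fixes K = -3, J = 8, removing each variable's own equation.
H = M + 1  [with M=3]  = 4
L = -2K - 2H - 2  [with K=-3, H=4]  = -4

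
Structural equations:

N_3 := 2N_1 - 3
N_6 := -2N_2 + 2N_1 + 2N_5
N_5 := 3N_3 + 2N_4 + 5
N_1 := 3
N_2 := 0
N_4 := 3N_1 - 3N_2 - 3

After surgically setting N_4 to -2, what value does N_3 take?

Under do(N_4=-2), the mechanism N_4 := 3N_1 - 3N_2 - 3 is discarded; N_4 is fixed at -2.
Since N_3 is not a descendant of the intervened variable, it is unaffected.
N_3 = 2N_1 - 3  [with N_1=3]  = 3

3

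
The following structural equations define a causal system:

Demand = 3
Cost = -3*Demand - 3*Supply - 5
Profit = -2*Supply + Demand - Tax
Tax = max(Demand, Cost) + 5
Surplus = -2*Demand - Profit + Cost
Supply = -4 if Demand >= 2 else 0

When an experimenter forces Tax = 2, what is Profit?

9

Intervening sets Tax = 2 and removes its equation (Tax = max(Demand, Cost) + 5).
Supply = -4 if Demand >= 2 else 0  [with Demand=3]  = -4
Profit = -2*Supply + Demand - Tax  [with Supply=-4, Demand=3, Tax=2]  = 9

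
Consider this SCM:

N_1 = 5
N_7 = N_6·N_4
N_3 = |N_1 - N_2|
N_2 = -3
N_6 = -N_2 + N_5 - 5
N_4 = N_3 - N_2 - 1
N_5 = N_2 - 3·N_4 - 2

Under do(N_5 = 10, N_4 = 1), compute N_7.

8

Setting N_5 = 10, N_4 = 1 by intervention discards those variables' equations.
N_6 = -N_2 + N_5 - 5  [with N_2=-3, N_5=10]  = 8
N_7 = N_6·N_4  [with N_6=8, N_4=1]  = 8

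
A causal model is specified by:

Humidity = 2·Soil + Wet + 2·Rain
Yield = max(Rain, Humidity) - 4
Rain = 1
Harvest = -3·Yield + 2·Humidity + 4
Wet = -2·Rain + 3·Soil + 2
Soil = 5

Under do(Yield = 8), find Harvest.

34

The intervention breaks the incoming arrows to Yield: Yield = max(Rain, Humidity) - 4 no longer applies, and Yield = 8.
Wet = -2·Rain + 3·Soil + 2  [with Rain=1, Soil=5]  = 15
Humidity = 2·Soil + Wet + 2·Rain  [with Soil=5, Wet=15, Rain=1]  = 27
Harvest = -3·Yield + 2·Humidity + 4  [with Yield=8, Humidity=27]  = 34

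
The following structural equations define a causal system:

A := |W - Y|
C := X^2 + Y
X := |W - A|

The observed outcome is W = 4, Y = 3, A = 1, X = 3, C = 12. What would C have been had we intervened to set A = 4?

do(A=4) replaces the equation A := |W - Y| with the constant A = 4.
X = |W - A|  [with W=4, A=4]  = 0
C = X^2 + Y  [with X=0, Y=3]  = 3

3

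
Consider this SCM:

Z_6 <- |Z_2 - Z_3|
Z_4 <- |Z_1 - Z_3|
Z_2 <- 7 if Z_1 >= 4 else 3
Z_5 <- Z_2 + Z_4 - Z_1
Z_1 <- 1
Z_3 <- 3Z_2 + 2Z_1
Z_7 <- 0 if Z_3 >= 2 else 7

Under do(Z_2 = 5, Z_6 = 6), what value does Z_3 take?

17

The joint intervention fixes Z_2 = 5, Z_6 = 6, removing each variable's own equation.
Z_3 = 3Z_2 + 2Z_1  [with Z_2=5, Z_1=1]  = 17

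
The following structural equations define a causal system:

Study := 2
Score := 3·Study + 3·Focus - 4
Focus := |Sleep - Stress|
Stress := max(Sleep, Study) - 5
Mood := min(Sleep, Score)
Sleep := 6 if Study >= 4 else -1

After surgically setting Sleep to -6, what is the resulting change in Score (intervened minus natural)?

do(Sleep=-6) replaces the equation Sleep := 6 if Study >= 4 else -1 with the constant Sleep = -6.
Stress = max(Sleep, Study) - 5  [with Sleep=-6, Study=2]  = -3
Focus = |Sleep - Stress|  [with Sleep=-6, Stress=-3]  = 3
Score = 3·Study + 3·Focus - 4  [with Study=2, Focus=3]  = 11
Without intervention: Sleep = 6 if Study >= 4 else -1  [with Study=2]  = -1; Stress = max(Sleep, Study) - 5  [with Sleep=-1, Study=2]  = -3; Focus = |Sleep - Stress|  [with Sleep=-1, Stress=-3]  = 2; Score = 3·Study + 3·Focus - 4  [with Study=2, Focus=2]  = 8.
Change = 11 − 8 = 3.

3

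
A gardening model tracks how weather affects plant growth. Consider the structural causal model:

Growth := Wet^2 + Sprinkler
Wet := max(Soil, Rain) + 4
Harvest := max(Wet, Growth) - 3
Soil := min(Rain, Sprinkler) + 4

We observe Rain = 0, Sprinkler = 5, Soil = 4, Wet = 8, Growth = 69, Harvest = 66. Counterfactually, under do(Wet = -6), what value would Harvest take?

Under do(Wet=-6), the mechanism Wet := max(Soil, Rain) + 4 is discarded; Wet is fixed at -6.
Growth = Wet^2 + Sprinkler  [with Wet=-6, Sprinkler=5]  = 41
Harvest = max(Wet, Growth) - 3  [with Wet=-6, Growth=41]  = 38

38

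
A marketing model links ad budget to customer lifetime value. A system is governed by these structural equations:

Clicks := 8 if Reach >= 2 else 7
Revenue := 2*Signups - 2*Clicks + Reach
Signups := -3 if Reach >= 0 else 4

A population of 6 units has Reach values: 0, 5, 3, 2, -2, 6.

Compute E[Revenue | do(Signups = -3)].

Under do(Signups=-3), Signups's equation is replaced by Signups=-3 for every unit. Per-unit Revenue: -20, -17, -19, -20, -22, -16. Mean = -19.

-19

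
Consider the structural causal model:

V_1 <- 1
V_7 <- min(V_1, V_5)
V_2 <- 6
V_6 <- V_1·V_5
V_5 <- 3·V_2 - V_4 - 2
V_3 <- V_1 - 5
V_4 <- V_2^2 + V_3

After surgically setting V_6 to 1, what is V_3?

do(V_6=1) replaces the equation V_6 <- V_1·V_5 with the constant V_6 = 1.
V_3 is not downstream of the intervention, so its value is determined by the original equations.
V_3 = V_1 - 5  [with V_1=1]  = -4

-4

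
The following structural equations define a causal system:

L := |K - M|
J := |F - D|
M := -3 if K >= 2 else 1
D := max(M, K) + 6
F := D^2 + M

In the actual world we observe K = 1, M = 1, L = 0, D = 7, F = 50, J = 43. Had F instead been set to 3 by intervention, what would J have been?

The intervention breaks the incoming arrows to F: F := D^2 + M no longer applies, and F = 3.
M = -3 if K >= 2 else 1  [with K=1]  = 1
D = max(M, K) + 6  [with M=1, K=1]  = 7
J = |F - D|  [with F=3, D=7]  = 4

4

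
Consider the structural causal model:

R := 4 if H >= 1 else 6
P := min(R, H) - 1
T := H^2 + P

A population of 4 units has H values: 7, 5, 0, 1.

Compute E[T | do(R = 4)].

Under do(R=4), R's equation is replaced by R=4 for every unit. Per-unit T: 52, 28, -1, 1. Mean = 20.

20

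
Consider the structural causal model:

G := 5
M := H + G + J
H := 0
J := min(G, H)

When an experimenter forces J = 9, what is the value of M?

14

The intervention breaks the incoming arrows to J: J := min(G, H) no longer applies, and J = 9.
M = H + G + J  [with H=0, G=5, J=9]  = 14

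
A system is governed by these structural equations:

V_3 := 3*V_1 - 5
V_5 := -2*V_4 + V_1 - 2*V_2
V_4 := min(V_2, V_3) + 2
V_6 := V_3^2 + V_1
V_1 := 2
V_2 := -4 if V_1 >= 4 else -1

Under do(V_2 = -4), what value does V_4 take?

Under do(V_2=-4), the mechanism V_2 := -4 if V_1 >= 4 else -1 is discarded; V_2 is fixed at -4.
V_3 = 3*V_1 - 5  [with V_1=2]  = 1
V_4 = min(V_2, V_3) + 2  [with V_2=-4, V_3=1]  = -2

-2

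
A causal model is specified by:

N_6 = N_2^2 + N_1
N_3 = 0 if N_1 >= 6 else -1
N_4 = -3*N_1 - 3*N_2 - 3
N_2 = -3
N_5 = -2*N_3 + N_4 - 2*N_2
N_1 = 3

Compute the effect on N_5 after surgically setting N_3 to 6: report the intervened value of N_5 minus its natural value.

-14

do(N_3=6) replaces the equation N_3 = 0 if N_1 >= 6 else -1 with the constant N_3 = 6.
N_4 = -3*N_1 - 3*N_2 - 3  [with N_1=3, N_2=-3]  = -3
N_5 = -2*N_3 + N_4 - 2*N_2  [with N_3=6, N_4=-3, N_2=-3]  = -9
Without intervention: N_3 = 0 if N_1 >= 6 else -1  [with N_1=3]  = -1; N_4 = -3*N_1 - 3*N_2 - 3  [with N_1=3, N_2=-3]  = -3; N_5 = -2*N_3 + N_4 - 2*N_2  [with N_3=-1, N_4=-3, N_2=-3]  = 5.
Change = -9 − 5 = -14.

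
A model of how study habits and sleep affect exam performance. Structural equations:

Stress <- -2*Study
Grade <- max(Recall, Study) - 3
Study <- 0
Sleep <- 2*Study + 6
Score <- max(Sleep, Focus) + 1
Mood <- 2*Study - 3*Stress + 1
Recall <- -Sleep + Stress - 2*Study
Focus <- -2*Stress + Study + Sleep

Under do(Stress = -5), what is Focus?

16

The intervention breaks the incoming arrows to Stress: Stress <- -2*Study no longer applies, and Stress = -5.
Sleep = 2*Study + 6  [with Study=0]  = 6
Focus = -2*Stress + Study + Sleep  [with Stress=-5, Study=0, Sleep=6]  = 16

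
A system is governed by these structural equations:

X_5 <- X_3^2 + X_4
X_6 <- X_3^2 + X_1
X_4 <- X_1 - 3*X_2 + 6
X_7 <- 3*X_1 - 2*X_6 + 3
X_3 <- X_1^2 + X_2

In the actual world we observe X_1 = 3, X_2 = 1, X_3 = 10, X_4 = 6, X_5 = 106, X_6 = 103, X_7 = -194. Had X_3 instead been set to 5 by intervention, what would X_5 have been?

do(X_3=5) replaces the equation X_3 <- X_1^2 + X_2 with the constant X_3 = 5.
X_4 = X_1 - 3*X_2 + 6  [with X_1=3, X_2=1]  = 6
X_5 = X_3^2 + X_4  [with X_3=5, X_4=6]  = 31

31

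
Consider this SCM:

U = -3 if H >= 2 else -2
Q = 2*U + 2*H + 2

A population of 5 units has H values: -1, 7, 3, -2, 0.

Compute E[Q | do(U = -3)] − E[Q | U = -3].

do(U=-3) breaks U's dependence on H. With U=-3 fixed, Q across the units is -6, 10, 2, -8, -4, mean -1.2.
Observing U=-3 restricts to units where U's equation naturally yields -3: H ∈ {7, 3}. In that subpopulation Q = 10, 2, mean 6.
Difference = -1.2 − 6 = -7.2.

-7.2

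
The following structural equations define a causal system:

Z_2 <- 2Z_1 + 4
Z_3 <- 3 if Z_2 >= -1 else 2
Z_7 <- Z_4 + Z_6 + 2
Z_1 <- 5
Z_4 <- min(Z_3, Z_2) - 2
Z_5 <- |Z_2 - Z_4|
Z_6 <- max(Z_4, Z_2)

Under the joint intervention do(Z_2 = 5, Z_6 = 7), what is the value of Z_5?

Setting Z_2 = 5, Z_6 = 7 by intervention discards those variables' equations.
Z_3 = 3 if Z_2 >= -1 else 2  [with Z_2=5]  = 3
Z_4 = min(Z_3, Z_2) - 2  [with Z_3=3, Z_2=5]  = 1
Z_5 = |Z_2 - Z_4|  [with Z_2=5, Z_4=1]  = 4

4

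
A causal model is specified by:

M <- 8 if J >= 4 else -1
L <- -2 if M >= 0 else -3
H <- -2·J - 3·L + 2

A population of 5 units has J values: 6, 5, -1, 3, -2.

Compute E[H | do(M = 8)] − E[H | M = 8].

Under do(M=8), M's equation is replaced by M=8 for every unit. Per-unit H: -4, -2, 10, 2, 12. Mean = 3.6.
Conditioning on M=8 selects the 2 unit(s) with J ∈ {6, 5}. Their H values: -4, -2. Mean = -3.
Difference = 3.6 − (-3) = 6.6.

6.6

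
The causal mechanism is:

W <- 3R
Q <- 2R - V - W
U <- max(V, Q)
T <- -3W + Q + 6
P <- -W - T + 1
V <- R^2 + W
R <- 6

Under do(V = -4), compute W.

18

Under do(V=-4), the mechanism V <- R^2 + W is discarded; V is fixed at -4.
Since W is not a descendant of the intervened variable, it is unaffected.
W = 3R  [with R=6]  = 18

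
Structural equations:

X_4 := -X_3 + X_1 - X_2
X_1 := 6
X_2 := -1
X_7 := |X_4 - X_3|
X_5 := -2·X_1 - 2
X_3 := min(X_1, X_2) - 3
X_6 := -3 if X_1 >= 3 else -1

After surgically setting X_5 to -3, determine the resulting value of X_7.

15

Under do(X_5=-3), the mechanism X_5 := -2·X_1 - 2 is discarded; X_5 is fixed at -3.
Since X_7 is not a descendant of the intervened variable, it is unaffected.
X_3 = min(X_1, X_2) - 3  [with X_1=6, X_2=-1]  = -4
X_4 = -X_3 + X_1 - X_2  [with X_3=-4, X_1=6, X_2=-1]  = 11
X_7 = |X_4 - X_3|  [with X_4=11, X_3=-4]  = 15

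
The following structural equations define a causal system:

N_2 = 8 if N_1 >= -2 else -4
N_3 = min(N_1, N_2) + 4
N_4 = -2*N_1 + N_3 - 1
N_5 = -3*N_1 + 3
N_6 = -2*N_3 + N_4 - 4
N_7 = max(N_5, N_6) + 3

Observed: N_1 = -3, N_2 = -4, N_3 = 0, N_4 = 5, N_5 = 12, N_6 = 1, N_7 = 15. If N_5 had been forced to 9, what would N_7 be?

Under do(N_5=9), the mechanism N_5 = -3*N_1 + 3 is discarded; N_5 is fixed at 9.
N_2 = 8 if N_1 >= -2 else -4  [with N_1=-3]  = -4
N_3 = min(N_1, N_2) + 4  [with N_1=-3, N_2=-4]  = 0
N_4 = -2*N_1 + N_3 - 1  [with N_1=-3, N_3=0]  = 5
N_6 = -2*N_3 + N_4 - 4  [with N_3=0, N_4=5]  = 1
N_7 = max(N_5, N_6) + 3  [with N_5=9, N_6=1]  = 12

12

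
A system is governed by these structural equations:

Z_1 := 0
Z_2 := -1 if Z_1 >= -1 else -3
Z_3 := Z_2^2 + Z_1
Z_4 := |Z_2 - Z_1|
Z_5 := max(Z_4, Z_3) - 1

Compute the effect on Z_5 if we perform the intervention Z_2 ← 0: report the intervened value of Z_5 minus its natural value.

do(Z_2=0) replaces the equation Z_2 := -1 if Z_1 >= -1 else -3 with the constant Z_2 = 0.
Z_3 = Z_2^2 + Z_1  [with Z_2=0, Z_1=0]  = 0
Z_4 = |Z_2 - Z_1|  [with Z_2=0, Z_1=0]  = 0
Z_5 = max(Z_4, Z_3) - 1  [with Z_4=0, Z_3=0]  = -1
Without intervention: Z_2 = -1 if Z_1 >= -1 else -3  [with Z_1=0]  = -1; Z_3 = Z_2^2 + Z_1  [with Z_2=-1, Z_1=0]  = 1; Z_4 = |Z_2 - Z_1|  [with Z_2=-1, Z_1=0]  = 1; Z_5 = max(Z_4, Z_3) - 1  [with Z_4=1, Z_3=1]  = 0.
Change = -1 − 0 = -1.

-1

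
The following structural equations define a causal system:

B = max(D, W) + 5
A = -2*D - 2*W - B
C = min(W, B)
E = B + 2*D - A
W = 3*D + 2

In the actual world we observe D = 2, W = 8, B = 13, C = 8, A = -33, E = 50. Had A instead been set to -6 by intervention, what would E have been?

The intervention breaks the incoming arrows to A: A = -2*D - 2*W - B no longer applies, and A = -6.
W = 3*D + 2  [with D=2]  = 8
B = max(D, W) + 5  [with D=2, W=8]  = 13
E = B + 2*D - A  [with B=13, D=2, A=-6]  = 23

23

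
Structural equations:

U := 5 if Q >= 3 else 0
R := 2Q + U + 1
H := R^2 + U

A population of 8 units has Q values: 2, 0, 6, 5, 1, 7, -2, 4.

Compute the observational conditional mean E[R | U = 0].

Observing U=0 restricts to units where U's equation naturally yields 0: Q ∈ {2, 0, 1, -2}. In that subpopulation R = 5, 1, 3, -3, mean 1.5.

1.5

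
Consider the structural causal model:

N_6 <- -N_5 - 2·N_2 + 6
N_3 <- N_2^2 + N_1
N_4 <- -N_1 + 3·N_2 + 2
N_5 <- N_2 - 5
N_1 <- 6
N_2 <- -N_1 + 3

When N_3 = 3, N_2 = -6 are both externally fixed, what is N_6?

29

Setting N_3 = 3, N_2 = -6 by intervention discards those variables' equations.
N_5 = N_2 - 5  [with N_2=-6]  = -11
N_6 = -N_5 - 2·N_2 + 6  [with N_5=-11, N_2=-6]  = 29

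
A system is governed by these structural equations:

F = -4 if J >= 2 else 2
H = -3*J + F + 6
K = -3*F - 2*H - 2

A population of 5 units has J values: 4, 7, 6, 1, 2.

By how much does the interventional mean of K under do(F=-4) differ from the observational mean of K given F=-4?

do(F=-4) breaks F's dependence on J. With F=-4 fixed, K across the units is 30, 48, 42, 12, 18, mean 30.
Observing F=-4 restricts to units where F's equation naturally yields -4: J ∈ {4, 7, 6, 2}. In that subpopulation K = 30, 48, 42, 18, mean 34.5.
Difference = 30 − 34.5 = -4.5.

-4.5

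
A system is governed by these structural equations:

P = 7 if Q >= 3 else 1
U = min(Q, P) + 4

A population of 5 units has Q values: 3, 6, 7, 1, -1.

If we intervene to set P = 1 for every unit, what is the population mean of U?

4.6

do(P=1) breaks P's dependence on Q. With P=1 fixed, U across the units is 5, 5, 5, 5, 3, mean 4.6.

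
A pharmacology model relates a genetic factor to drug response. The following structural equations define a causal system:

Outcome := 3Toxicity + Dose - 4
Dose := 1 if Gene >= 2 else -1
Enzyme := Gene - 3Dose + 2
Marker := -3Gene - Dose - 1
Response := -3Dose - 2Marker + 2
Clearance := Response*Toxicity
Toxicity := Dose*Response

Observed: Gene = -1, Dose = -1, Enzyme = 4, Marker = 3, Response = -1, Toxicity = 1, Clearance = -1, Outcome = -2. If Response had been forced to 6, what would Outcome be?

-23

do(Response=6) replaces the equation Response := -3Dose - 2Marker + 2 with the constant Response = 6.
Dose = 1 if Gene >= 2 else -1  [with Gene=-1]  = -1
Toxicity = Dose*Response  [with Dose=-1, Response=6]  = -6
Outcome = 3Toxicity + Dose - 4  [with Toxicity=-6, Dose=-1]  = -23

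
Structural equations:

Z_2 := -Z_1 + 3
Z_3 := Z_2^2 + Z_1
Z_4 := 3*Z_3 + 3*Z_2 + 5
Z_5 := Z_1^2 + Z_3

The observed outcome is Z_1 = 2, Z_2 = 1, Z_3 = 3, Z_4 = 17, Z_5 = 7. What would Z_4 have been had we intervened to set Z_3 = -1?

The intervention breaks the incoming arrows to Z_3: Z_3 := Z_2^2 + Z_1 no longer applies, and Z_3 = -1.
Z_2 = -Z_1 + 3  [with Z_1=2]  = 1
Z_4 = 3*Z_3 + 3*Z_2 + 5  [with Z_3=-1, Z_2=1]  = 5

5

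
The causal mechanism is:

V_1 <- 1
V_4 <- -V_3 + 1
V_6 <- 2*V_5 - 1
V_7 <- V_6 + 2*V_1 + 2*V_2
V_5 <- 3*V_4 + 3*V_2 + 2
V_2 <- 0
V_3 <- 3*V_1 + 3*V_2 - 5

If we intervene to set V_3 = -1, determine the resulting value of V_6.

The intervention breaks the incoming arrows to V_3: V_3 <- 3*V_1 + 3*V_2 - 5 no longer applies, and V_3 = -1.
V_4 = -V_3 + 1  [with V_3=-1]  = 2
V_5 = 3*V_4 + 3*V_2 + 2  [with V_4=2, V_2=0]  = 8
V_6 = 2*V_5 - 1  [with V_5=8]  = 15

15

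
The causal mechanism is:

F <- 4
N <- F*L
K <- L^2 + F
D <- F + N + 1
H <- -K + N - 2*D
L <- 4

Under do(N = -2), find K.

The intervention breaks the incoming arrows to N: N <- F*L no longer applies, and N = -2.
K is not downstream of the intervention, so its value is determined by the original equations.
K = L^2 + F  [with L=4, F=4]  = 20

20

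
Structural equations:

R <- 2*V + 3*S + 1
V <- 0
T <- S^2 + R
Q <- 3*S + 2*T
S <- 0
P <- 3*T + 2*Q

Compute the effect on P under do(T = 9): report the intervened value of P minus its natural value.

56

Under do(T=9), the mechanism T <- S^2 + R is discarded; T is fixed at 9.
Q = 3*S + 2*T  [with S=0, T=9]  = 18
P = 3*T + 2*Q  [with T=9, Q=18]  = 63
Without intervention: R = 2*V + 3*S + 1  [with V=0, S=0]  = 1; T = S^2 + R  [with S=0, R=1]  = 1; Q = 3*S + 2*T  [with S=0, T=1]  = 2; P = 3*T + 2*Q  [with T=1, Q=2]  = 7.
Change = 63 − 7 = 56.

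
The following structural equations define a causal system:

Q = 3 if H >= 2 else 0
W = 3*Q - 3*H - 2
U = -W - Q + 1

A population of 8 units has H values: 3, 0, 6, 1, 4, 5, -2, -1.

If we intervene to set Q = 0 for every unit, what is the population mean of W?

-8

Every unit gets Q=0 under the intervention. W values become -11, -2, -20, -5, -14, -17, 4, 1; E[W|do(Q=0)] = -8.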